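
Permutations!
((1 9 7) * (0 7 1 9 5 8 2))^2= ((0 7 9 1 5 8 2))^2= (0 9 5 2 7 1 8)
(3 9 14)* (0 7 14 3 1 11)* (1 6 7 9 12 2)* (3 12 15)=(0 9 12 2 1 11)(3 15)(6 7 14)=[9, 11, 1, 15, 4, 5, 7, 14, 8, 12, 10, 0, 2, 13, 6, 3]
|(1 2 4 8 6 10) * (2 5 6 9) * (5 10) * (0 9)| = 10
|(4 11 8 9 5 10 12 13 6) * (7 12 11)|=5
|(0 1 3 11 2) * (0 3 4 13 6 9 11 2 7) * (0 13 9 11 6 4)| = |(0 1)(2 3)(4 9 6 11 7 13)| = 6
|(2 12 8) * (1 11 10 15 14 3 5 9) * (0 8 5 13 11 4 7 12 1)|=|(0 8 2 1 4 7 12 5 9)(3 13 11 10 15 14)|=18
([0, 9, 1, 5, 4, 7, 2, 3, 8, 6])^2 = (1 6)(2 9)(3 7 5)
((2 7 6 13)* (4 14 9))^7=((2 7 6 13)(4 14 9))^7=(2 13 6 7)(4 14 9)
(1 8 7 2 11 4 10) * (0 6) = (0 6)(1 8 7 2 11 4 10) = [6, 8, 11, 3, 10, 5, 0, 2, 7, 9, 1, 4]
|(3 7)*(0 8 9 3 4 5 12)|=|(0 8 9 3 7 4 5 12)|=8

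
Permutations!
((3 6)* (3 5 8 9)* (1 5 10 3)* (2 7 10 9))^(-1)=(1 9 6 3 10 7 2 8 5)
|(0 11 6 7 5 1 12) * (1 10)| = 8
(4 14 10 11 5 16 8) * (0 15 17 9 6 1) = (0 15 17 9 6 1)(4 14 10 11 5 16 8) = [15, 0, 2, 3, 14, 16, 1, 7, 4, 6, 11, 5, 12, 13, 10, 17, 8, 9]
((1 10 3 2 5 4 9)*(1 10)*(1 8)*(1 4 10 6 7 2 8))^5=((2 5 10 3 8 4 9 6 7))^5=(2 4 5 9 10 6 3 7 8)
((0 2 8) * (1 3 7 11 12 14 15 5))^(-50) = (0 2 8)(1 15 12 7)(3 5 14 11)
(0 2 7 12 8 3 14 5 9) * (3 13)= (0 2 7 12 8 13 3 14 5 9)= [2, 1, 7, 14, 4, 9, 6, 12, 13, 0, 10, 11, 8, 3, 5]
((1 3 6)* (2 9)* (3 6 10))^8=(10)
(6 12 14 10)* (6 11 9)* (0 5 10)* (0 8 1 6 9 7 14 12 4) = (0 5 10 11 7 14 8 1 6 4) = [5, 6, 2, 3, 0, 10, 4, 14, 1, 9, 11, 7, 12, 13, 8]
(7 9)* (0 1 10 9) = (0 1 10 9 7) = [1, 10, 2, 3, 4, 5, 6, 0, 8, 7, 9]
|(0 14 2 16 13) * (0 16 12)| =|(0 14 2 12)(13 16)| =4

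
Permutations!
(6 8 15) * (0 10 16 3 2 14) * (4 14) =[10, 1, 4, 2, 14, 5, 8, 7, 15, 9, 16, 11, 12, 13, 0, 6, 3] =(0 10 16 3 2 4 14)(6 8 15)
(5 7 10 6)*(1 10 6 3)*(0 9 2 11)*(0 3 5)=(0 9 2 11 3 1 10 5 7 6)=[9, 10, 11, 1, 4, 7, 0, 6, 8, 2, 5, 3]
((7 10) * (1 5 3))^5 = ((1 5 3)(7 10))^5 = (1 3 5)(7 10)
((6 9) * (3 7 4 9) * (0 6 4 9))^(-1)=(0 4 9 7 3 6)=((0 6 3 7 9 4))^(-1)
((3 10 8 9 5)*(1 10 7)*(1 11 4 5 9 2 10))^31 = (2 10 8)(3 7 11 4 5) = ((2 10 8)(3 7 11 4 5))^31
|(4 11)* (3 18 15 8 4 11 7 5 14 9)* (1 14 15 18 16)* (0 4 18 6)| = |(0 4 7 5 15 8 18 6)(1 14 9 3 16)| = 40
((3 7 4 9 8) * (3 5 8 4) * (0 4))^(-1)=((0 4 9)(3 7)(5 8))^(-1)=(0 9 4)(3 7)(5 8)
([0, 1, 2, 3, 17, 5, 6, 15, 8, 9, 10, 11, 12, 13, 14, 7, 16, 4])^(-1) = [0, 1, 2, 3, 17, 5, 6, 15, 8, 9, 10, 11, 12, 13, 14, 7, 16, 4]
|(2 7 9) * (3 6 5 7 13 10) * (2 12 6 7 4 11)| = 11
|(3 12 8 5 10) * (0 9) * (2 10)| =6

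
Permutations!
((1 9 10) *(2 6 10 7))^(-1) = (1 10 6 2 7 9)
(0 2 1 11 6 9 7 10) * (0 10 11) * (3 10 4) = (0 2 1)(3 10 4)(6 9 7 11) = [2, 0, 1, 10, 3, 5, 9, 11, 8, 7, 4, 6]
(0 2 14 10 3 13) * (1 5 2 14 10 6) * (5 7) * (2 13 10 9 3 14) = (0 2 9 3 10 14 6 1 7 5 13) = [2, 7, 9, 10, 4, 13, 1, 5, 8, 3, 14, 11, 12, 0, 6]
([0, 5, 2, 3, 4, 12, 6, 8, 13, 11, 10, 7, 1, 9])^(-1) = [0, 12, 2, 3, 4, 1, 6, 11, 7, 13, 10, 9, 5, 8]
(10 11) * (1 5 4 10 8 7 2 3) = (1 5 4 10 11 8 7 2 3) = [0, 5, 3, 1, 10, 4, 6, 2, 7, 9, 11, 8]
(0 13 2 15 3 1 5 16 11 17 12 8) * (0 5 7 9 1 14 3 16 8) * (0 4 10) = (0 13 2 15 16 11 17 12 4 10)(1 7 9)(3 14)(5 8) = [13, 7, 15, 14, 10, 8, 6, 9, 5, 1, 0, 17, 4, 2, 3, 16, 11, 12]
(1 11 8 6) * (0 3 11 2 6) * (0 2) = [3, 0, 6, 11, 4, 5, 1, 7, 2, 9, 10, 8] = (0 3 11 8 2 6 1)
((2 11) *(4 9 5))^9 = (2 11) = ((2 11)(4 9 5))^9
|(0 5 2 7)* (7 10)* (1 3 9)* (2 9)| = 8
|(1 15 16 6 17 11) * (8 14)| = |(1 15 16 6 17 11)(8 14)| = 6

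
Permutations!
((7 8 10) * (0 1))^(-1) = (0 1)(7 10 8)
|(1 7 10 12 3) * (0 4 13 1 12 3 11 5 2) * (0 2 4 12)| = |(0 12 11 5 4 13 1 7 10 3)| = 10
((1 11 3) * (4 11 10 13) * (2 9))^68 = ((1 10 13 4 11 3)(2 9))^68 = (1 13 11)(3 10 4)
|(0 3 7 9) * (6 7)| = 5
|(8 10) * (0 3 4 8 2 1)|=7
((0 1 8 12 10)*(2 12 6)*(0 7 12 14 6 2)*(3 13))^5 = ((0 1 8 2 14 6)(3 13)(7 12 10))^5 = (0 6 14 2 8 1)(3 13)(7 10 12)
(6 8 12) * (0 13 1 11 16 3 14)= (0 13 1 11 16 3 14)(6 8 12)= [13, 11, 2, 14, 4, 5, 8, 7, 12, 9, 10, 16, 6, 1, 0, 15, 3]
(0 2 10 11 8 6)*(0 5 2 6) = [6, 1, 10, 3, 4, 2, 5, 7, 0, 9, 11, 8] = (0 6 5 2 10 11 8)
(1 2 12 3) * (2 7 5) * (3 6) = [0, 7, 12, 1, 4, 2, 3, 5, 8, 9, 10, 11, 6] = (1 7 5 2 12 6 3)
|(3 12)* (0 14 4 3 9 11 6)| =|(0 14 4 3 12 9 11 6)| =8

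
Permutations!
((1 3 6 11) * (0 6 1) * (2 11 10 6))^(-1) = ((0 2 11)(1 3)(6 10))^(-1) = (0 11 2)(1 3)(6 10)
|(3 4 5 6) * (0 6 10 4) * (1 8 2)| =3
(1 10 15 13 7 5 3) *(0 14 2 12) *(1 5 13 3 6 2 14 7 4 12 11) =[7, 10, 11, 5, 12, 6, 2, 13, 8, 9, 15, 1, 0, 4, 14, 3] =(0 7 13 4 12)(1 10 15 3 5 6 2 11)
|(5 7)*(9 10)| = 2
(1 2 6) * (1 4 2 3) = (1 3)(2 6 4) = [0, 3, 6, 1, 2, 5, 4]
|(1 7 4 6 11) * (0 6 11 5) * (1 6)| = 7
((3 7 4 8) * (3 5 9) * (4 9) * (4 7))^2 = (3 8 7)(4 5 9)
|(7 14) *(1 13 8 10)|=4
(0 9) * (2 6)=(0 9)(2 6)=[9, 1, 6, 3, 4, 5, 2, 7, 8, 0]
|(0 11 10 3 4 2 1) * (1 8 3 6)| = 20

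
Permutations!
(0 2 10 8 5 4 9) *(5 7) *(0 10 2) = (4 9 10 8 7 5) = [0, 1, 2, 3, 9, 4, 6, 5, 7, 10, 8]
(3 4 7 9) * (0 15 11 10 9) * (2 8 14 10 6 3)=(0 15 11 6 3 4 7)(2 8 14 10 9)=[15, 1, 8, 4, 7, 5, 3, 0, 14, 2, 9, 6, 12, 13, 10, 11]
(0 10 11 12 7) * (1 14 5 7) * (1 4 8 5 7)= (0 10 11 12 4 8 5 1 14 7)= [10, 14, 2, 3, 8, 1, 6, 0, 5, 9, 11, 12, 4, 13, 7]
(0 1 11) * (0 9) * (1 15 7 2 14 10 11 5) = (0 15 7 2 14 10 11 9)(1 5) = [15, 5, 14, 3, 4, 1, 6, 2, 8, 0, 11, 9, 12, 13, 10, 7]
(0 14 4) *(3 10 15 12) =(0 14 4)(3 10 15 12) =[14, 1, 2, 10, 0, 5, 6, 7, 8, 9, 15, 11, 3, 13, 4, 12]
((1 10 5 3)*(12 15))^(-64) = (15)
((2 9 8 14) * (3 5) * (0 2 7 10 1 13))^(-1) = (0 13 1 10 7 14 8 9 2)(3 5)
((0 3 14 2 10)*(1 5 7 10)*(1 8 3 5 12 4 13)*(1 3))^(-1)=((0 5 7 10)(1 12 4 13 3 14 2 8))^(-1)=(0 10 7 5)(1 8 2 14 3 13 4 12)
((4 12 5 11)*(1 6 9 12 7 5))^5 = ((1 6 9 12)(4 7 5 11))^5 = (1 6 9 12)(4 7 5 11)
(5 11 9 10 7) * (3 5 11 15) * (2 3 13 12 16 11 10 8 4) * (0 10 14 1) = (0 10 7 14 1)(2 3 5 15 13 12 16 11 9 8 4) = [10, 0, 3, 5, 2, 15, 6, 14, 4, 8, 7, 9, 16, 12, 1, 13, 11]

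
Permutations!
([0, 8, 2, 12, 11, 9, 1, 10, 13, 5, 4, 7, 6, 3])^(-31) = (1 6 12 3 13 8)(4 11 7 10)(5 9)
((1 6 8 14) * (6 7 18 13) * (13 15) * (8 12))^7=(1 8 6 15 7 14 12 13 18)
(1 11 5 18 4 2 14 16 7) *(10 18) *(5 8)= [0, 11, 14, 3, 2, 10, 6, 1, 5, 9, 18, 8, 12, 13, 16, 15, 7, 17, 4]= (1 11 8 5 10 18 4 2 14 16 7)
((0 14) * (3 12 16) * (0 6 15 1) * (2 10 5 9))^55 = ((0 14 6 15 1)(2 10 5 9)(3 12 16))^55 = (2 9 5 10)(3 12 16)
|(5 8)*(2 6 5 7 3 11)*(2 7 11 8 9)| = |(2 6 5 9)(3 8 11 7)| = 4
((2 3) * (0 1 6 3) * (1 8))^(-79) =(0 2 3 6 1 8)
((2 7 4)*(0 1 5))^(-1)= (0 5 1)(2 4 7)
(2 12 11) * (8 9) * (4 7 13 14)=(2 12 11)(4 7 13 14)(8 9)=[0, 1, 12, 3, 7, 5, 6, 13, 9, 8, 10, 2, 11, 14, 4]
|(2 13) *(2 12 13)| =|(12 13)| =2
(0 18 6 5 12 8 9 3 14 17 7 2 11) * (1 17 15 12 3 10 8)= (0 18 6 5 3 14 15 12 1 17 7 2 11)(8 9 10)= [18, 17, 11, 14, 4, 3, 5, 2, 9, 10, 8, 0, 1, 13, 15, 12, 16, 7, 6]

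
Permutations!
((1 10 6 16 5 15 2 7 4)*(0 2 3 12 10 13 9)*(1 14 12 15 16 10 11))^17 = (0 1 14 2 13 12 7 9 11 4)(3 15)(5 16)(6 10)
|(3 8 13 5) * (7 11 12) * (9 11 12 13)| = 6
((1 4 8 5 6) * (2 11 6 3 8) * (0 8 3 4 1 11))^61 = ((0 8 5 4 2)(6 11))^61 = (0 8 5 4 2)(6 11)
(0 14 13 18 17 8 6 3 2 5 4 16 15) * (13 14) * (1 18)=(0 13 1 18 17 8 6 3 2 5 4 16 15)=[13, 18, 5, 2, 16, 4, 3, 7, 6, 9, 10, 11, 12, 1, 14, 0, 15, 8, 17]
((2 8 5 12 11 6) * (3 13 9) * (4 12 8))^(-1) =((2 4 12 11 6)(3 13 9)(5 8))^(-1) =(2 6 11 12 4)(3 9 13)(5 8)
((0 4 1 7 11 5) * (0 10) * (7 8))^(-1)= ((0 4 1 8 7 11 5 10))^(-1)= (0 10 5 11 7 8 1 4)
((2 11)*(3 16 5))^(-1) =((2 11)(3 16 5))^(-1) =(2 11)(3 5 16)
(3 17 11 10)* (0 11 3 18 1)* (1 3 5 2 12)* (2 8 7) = (0 11 10 18 3 17 5 8 7 2 12 1) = [11, 0, 12, 17, 4, 8, 6, 2, 7, 9, 18, 10, 1, 13, 14, 15, 16, 5, 3]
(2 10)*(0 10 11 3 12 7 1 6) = (0 10 2 11 3 12 7 1 6) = [10, 6, 11, 12, 4, 5, 0, 1, 8, 9, 2, 3, 7]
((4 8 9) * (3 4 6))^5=(9)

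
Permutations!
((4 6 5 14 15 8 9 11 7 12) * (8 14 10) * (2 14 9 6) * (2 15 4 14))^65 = ((4 15 9 11 7 12 14)(5 10 8 6))^65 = (4 9 7 14 15 11 12)(5 10 8 6)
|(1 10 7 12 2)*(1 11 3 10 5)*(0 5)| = 6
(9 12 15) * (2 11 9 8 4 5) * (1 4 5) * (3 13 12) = (1 4)(2 11 9 3 13 12 15 8 5) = [0, 4, 11, 13, 1, 2, 6, 7, 5, 3, 10, 9, 15, 12, 14, 8]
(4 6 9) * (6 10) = (4 10 6 9) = [0, 1, 2, 3, 10, 5, 9, 7, 8, 4, 6]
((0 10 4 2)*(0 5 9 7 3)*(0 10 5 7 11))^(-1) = (0 11 9 5)(2 4 10 3 7)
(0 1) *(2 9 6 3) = (0 1)(2 9 6 3) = [1, 0, 9, 2, 4, 5, 3, 7, 8, 6]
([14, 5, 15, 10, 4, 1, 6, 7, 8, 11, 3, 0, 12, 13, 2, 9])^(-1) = (0 11 9 15 2 14)(1 5)(3 10)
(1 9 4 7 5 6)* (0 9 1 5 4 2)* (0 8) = (0 9 2 8)(4 7)(5 6) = [9, 1, 8, 3, 7, 6, 5, 4, 0, 2]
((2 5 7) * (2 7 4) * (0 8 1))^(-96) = ((0 8 1)(2 5 4))^(-96) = (8)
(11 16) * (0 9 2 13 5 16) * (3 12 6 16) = (0 9 2 13 5 3 12 6 16 11) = [9, 1, 13, 12, 4, 3, 16, 7, 8, 2, 10, 0, 6, 5, 14, 15, 11]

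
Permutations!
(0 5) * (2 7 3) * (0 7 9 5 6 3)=(0 6 3 2 9 5 7)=[6, 1, 9, 2, 4, 7, 3, 0, 8, 5]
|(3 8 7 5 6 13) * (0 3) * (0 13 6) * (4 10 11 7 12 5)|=|(13)(0 3 8 12 5)(4 10 11 7)|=20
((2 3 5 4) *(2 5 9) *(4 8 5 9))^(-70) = ((2 3 4 9)(5 8))^(-70) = (2 4)(3 9)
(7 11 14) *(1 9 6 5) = (1 9 6 5)(7 11 14) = [0, 9, 2, 3, 4, 1, 5, 11, 8, 6, 10, 14, 12, 13, 7]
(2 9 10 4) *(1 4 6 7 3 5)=(1 4 2 9 10 6 7 3 5)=[0, 4, 9, 5, 2, 1, 7, 3, 8, 10, 6]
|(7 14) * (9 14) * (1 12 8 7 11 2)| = |(1 12 8 7 9 14 11 2)| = 8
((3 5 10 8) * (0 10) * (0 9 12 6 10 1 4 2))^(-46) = ((0 1 4 2)(3 5 9 12 6 10 8))^(-46) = (0 4)(1 2)(3 12 8 9 10 5 6)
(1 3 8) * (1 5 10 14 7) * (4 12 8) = (1 3 4 12 8 5 10 14 7) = [0, 3, 2, 4, 12, 10, 6, 1, 5, 9, 14, 11, 8, 13, 7]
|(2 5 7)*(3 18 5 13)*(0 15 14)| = 6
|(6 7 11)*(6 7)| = 2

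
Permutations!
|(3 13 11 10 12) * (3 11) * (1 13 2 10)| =|(1 13 3 2 10 12 11)| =7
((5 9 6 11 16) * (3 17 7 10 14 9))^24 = (3 14 16 7 6)(5 10 11 17 9) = ((3 17 7 10 14 9 6 11 16 5))^24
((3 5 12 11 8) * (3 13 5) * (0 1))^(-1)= ((0 1)(5 12 11 8 13))^(-1)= (0 1)(5 13 8 11 12)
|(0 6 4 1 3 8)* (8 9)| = 7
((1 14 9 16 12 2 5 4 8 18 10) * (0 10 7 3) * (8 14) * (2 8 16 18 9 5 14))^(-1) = (0 3 7 18 9 8 12 16 1 10)(2 4 5 14) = ((0 10 1 16 12 8 9 18 7 3)(2 14 5 4))^(-1)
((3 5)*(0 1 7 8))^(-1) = (0 8 7 1)(3 5)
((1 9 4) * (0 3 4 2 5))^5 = ((0 3 4 1 9 2 5))^5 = (0 2 1 3 5 9 4)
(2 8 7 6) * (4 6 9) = (2 8 7 9 4 6) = [0, 1, 8, 3, 6, 5, 2, 9, 7, 4]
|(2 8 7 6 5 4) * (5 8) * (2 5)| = |(4 5)(6 8 7)| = 6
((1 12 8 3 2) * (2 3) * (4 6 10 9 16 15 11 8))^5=(1 9 2 10 8 6 11 4 15 12 16)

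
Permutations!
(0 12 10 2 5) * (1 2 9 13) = (0 12 10 9 13 1 2 5) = [12, 2, 5, 3, 4, 0, 6, 7, 8, 13, 9, 11, 10, 1]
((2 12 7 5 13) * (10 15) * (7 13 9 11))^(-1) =((2 12 13)(5 9 11 7)(10 15))^(-1) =(2 13 12)(5 7 11 9)(10 15)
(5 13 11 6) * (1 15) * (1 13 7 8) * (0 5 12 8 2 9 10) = (0 5 7 2 9 10)(1 15 13 11 6 12 8) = [5, 15, 9, 3, 4, 7, 12, 2, 1, 10, 0, 6, 8, 11, 14, 13]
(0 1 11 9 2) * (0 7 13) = (0 1 11 9 2 7 13) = [1, 11, 7, 3, 4, 5, 6, 13, 8, 2, 10, 9, 12, 0]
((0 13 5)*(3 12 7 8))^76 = ((0 13 5)(3 12 7 8))^76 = (0 13 5)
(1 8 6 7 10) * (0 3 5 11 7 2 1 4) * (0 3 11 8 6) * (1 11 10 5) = (0 10 4 3 1 6 2 11 7 5 8) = [10, 6, 11, 1, 3, 8, 2, 5, 0, 9, 4, 7]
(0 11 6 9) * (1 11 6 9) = [6, 11, 2, 3, 4, 5, 1, 7, 8, 0, 10, 9] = (0 6 1 11 9)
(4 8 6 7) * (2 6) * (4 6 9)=[0, 1, 9, 3, 8, 5, 7, 6, 2, 4]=(2 9 4 8)(6 7)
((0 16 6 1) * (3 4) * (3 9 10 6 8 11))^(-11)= (0 1 6 10 9 4 3 11 8 16)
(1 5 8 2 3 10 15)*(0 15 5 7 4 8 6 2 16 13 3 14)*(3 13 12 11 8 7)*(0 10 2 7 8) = (0 15 1 3 2 14 10 5 6 7 4 8 16 12 11) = [15, 3, 14, 2, 8, 6, 7, 4, 16, 9, 5, 0, 11, 13, 10, 1, 12]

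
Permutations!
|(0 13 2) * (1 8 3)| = 3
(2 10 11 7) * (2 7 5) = (2 10 11 5) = [0, 1, 10, 3, 4, 2, 6, 7, 8, 9, 11, 5]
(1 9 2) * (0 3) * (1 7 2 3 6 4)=(0 6 4 1 9 3)(2 7)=[6, 9, 7, 0, 1, 5, 4, 2, 8, 3]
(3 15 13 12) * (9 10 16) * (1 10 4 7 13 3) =[0, 10, 2, 15, 7, 5, 6, 13, 8, 4, 16, 11, 1, 12, 14, 3, 9] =(1 10 16 9 4 7 13 12)(3 15)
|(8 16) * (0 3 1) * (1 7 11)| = 10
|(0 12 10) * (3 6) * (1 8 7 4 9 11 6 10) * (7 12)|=24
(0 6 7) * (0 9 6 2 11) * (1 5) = (0 2 11)(1 5)(6 7 9) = [2, 5, 11, 3, 4, 1, 7, 9, 8, 6, 10, 0]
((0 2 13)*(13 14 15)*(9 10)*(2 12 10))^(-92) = ((0 12 10 9 2 14 15 13))^(-92) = (0 2)(9 13)(10 15)(12 14)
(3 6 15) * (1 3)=(1 3 6 15)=[0, 3, 2, 6, 4, 5, 15, 7, 8, 9, 10, 11, 12, 13, 14, 1]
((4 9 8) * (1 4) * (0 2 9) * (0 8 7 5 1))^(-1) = (0 8 4 1 5 7 9 2) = ((0 2 9 7 5 1 4 8))^(-1)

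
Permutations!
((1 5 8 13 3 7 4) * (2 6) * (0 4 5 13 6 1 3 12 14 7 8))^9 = (0 14 1 8)(2 3 5 12)(4 7 13 6)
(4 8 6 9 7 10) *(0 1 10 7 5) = (0 1 10 4 8 6 9 5) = [1, 10, 2, 3, 8, 0, 9, 7, 6, 5, 4]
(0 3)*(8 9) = (0 3)(8 9) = [3, 1, 2, 0, 4, 5, 6, 7, 9, 8]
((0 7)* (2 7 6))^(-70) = (0 2)(6 7)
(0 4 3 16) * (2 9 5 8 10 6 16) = (0 4 3 2 9 5 8 10 6 16) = [4, 1, 9, 2, 3, 8, 16, 7, 10, 5, 6, 11, 12, 13, 14, 15, 0]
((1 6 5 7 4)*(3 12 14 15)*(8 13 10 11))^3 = (1 7 6 4 5)(3 15 14 12)(8 11 10 13)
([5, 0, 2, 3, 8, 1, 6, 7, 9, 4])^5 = [1, 5, 2, 3, 9, 0, 6, 7, 4, 8]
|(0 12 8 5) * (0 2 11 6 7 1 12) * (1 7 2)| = |(1 12 8 5)(2 11 6)| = 12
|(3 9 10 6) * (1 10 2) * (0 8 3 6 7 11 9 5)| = 12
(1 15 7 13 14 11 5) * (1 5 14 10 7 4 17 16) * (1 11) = (1 15 4 17 16 11 14)(7 13 10) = [0, 15, 2, 3, 17, 5, 6, 13, 8, 9, 7, 14, 12, 10, 1, 4, 11, 16]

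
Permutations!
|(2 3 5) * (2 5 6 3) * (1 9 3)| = 4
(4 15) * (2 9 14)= (2 9 14)(4 15)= [0, 1, 9, 3, 15, 5, 6, 7, 8, 14, 10, 11, 12, 13, 2, 4]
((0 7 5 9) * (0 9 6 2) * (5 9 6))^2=((0 7 9 6 2))^2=(0 9 2 7 6)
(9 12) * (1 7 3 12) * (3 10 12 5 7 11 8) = (1 11 8 3 5 7 10 12 9) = [0, 11, 2, 5, 4, 7, 6, 10, 3, 1, 12, 8, 9]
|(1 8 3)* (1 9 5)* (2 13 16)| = 15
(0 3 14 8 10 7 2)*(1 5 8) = [3, 5, 0, 14, 4, 8, 6, 2, 10, 9, 7, 11, 12, 13, 1] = (0 3 14 1 5 8 10 7 2)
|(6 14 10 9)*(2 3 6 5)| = 7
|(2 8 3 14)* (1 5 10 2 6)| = |(1 5 10 2 8 3 14 6)| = 8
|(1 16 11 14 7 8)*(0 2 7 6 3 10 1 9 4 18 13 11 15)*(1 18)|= |(0 2 7 8 9 4 1 16 15)(3 10 18 13 11 14 6)|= 63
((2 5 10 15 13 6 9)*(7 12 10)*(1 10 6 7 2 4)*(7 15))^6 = (15)(1 4 9 6 12 7 10)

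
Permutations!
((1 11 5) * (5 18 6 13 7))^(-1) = (1 5 7 13 6 18 11)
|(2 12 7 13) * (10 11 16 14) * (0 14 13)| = 9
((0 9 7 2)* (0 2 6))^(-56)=(9)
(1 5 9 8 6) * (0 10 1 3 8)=(0 10 1 5 9)(3 8 6)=[10, 5, 2, 8, 4, 9, 3, 7, 6, 0, 1]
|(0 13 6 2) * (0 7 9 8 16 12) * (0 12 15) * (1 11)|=|(0 13 6 2 7 9 8 16 15)(1 11)|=18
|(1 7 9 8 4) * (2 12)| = |(1 7 9 8 4)(2 12)| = 10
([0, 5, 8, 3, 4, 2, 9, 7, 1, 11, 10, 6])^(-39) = [0, 5, 8, 3, 4, 2, 6, 7, 1, 9, 10, 11]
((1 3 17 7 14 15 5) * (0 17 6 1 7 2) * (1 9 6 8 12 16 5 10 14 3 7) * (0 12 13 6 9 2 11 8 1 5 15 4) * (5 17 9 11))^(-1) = (0 4 14 10 15 16 12 2 6 13 8 11 9)(1 3 7)(5 17)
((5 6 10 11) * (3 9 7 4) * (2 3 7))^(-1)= (2 9 3)(4 7)(5 11 10 6)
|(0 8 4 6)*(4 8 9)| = |(0 9 4 6)| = 4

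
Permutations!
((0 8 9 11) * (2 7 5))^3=((0 8 9 11)(2 7 5))^3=(0 11 9 8)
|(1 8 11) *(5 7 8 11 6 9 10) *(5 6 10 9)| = 10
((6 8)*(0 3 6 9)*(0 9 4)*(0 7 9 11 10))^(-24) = (0 8 9)(3 4 11)(6 7 10)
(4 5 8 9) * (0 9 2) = (0 9 4 5 8 2) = [9, 1, 0, 3, 5, 8, 6, 7, 2, 4]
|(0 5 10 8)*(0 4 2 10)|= 4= |(0 5)(2 10 8 4)|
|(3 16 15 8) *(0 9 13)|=|(0 9 13)(3 16 15 8)|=12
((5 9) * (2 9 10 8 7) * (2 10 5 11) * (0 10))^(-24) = (11)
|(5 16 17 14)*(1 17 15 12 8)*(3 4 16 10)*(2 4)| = 12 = |(1 17 14 5 10 3 2 4 16 15 12 8)|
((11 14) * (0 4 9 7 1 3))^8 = ((0 4 9 7 1 3)(11 14))^8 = (14)(0 9 1)(3 4 7)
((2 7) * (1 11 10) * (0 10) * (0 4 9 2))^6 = (0 2 4 1)(7 9 11 10) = ((0 10 1 11 4 9 2 7))^6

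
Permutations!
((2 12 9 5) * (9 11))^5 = (12)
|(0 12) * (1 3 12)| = |(0 1 3 12)| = 4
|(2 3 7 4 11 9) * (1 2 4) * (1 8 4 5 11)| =6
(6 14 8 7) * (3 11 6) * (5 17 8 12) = [0, 1, 2, 11, 4, 17, 14, 3, 7, 9, 10, 6, 5, 13, 12, 15, 16, 8] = (3 11 6 14 12 5 17 8 7)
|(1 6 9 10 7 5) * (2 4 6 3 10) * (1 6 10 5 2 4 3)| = |(2 3 5 6 9 4 10 7)| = 8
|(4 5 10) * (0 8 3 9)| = 12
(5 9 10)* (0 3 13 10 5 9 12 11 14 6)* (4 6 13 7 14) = [3, 1, 2, 7, 6, 12, 0, 14, 8, 5, 9, 4, 11, 10, 13] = (0 3 7 14 13 10 9 5 12 11 4 6)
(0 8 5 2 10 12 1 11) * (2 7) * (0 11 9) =(0 8 5 7 2 10 12 1 9) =[8, 9, 10, 3, 4, 7, 6, 2, 5, 0, 12, 11, 1]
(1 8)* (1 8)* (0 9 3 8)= (0 9 3 8)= [9, 1, 2, 8, 4, 5, 6, 7, 0, 3]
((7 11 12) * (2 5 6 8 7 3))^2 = ((2 5 6 8 7 11 12 3))^2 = (2 6 7 12)(3 5 8 11)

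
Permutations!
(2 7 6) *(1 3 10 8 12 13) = (1 3 10 8 12 13)(2 7 6) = [0, 3, 7, 10, 4, 5, 2, 6, 12, 9, 8, 11, 13, 1]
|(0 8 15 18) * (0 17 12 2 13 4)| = |(0 8 15 18 17 12 2 13 4)| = 9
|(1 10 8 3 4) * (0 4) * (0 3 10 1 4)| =|(8 10)| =2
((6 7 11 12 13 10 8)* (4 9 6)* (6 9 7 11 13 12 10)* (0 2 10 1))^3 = (0 8 13 1 10 7 11 2 4 6)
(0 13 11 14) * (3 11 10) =(0 13 10 3 11 14) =[13, 1, 2, 11, 4, 5, 6, 7, 8, 9, 3, 14, 12, 10, 0]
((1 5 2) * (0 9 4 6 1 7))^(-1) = ((0 9 4 6 1 5 2 7))^(-1) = (0 7 2 5 1 6 4 9)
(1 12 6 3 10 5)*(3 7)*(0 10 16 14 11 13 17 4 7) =(0 10 5 1 12 6)(3 16 14 11 13 17 4 7) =[10, 12, 2, 16, 7, 1, 0, 3, 8, 9, 5, 13, 6, 17, 11, 15, 14, 4]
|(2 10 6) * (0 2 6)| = |(0 2 10)| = 3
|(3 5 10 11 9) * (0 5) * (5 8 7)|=|(0 8 7 5 10 11 9 3)|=8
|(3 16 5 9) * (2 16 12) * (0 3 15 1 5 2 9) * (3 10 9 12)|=|(0 10 9 15 1 5)(2 16)|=6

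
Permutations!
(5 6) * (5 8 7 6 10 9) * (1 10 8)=(1 10 9 5 8 7 6)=[0, 10, 2, 3, 4, 8, 1, 6, 7, 5, 9]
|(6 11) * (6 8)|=|(6 11 8)|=3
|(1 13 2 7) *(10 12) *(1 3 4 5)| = 14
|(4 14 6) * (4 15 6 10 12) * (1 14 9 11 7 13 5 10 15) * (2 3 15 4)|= |(1 14 4 9 11 7 13 5 10 12 2 3 15 6)|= 14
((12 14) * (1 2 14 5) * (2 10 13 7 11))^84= ((1 10 13 7 11 2 14 12 5))^84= (1 7 14)(2 5 13)(10 11 12)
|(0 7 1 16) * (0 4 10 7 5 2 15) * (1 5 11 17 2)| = |(0 11 17 2 15)(1 16 4 10 7 5)| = 30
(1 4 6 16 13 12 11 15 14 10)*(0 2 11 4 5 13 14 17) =(0 2 11 15 17)(1 5 13 12 4 6 16 14 10) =[2, 5, 11, 3, 6, 13, 16, 7, 8, 9, 1, 15, 4, 12, 10, 17, 14, 0]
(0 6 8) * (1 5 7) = (0 6 8)(1 5 7) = [6, 5, 2, 3, 4, 7, 8, 1, 0]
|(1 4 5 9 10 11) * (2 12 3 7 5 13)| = 11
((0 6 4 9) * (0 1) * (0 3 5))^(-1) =(0 5 3 1 9 4 6)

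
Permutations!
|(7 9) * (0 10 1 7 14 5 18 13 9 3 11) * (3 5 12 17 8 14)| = 20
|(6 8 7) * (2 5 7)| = 5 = |(2 5 7 6 8)|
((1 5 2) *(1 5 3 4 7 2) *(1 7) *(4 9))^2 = ((1 3 9 4)(2 5 7))^2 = (1 9)(2 7 5)(3 4)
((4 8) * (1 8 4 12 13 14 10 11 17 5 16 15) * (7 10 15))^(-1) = (1 15 14 13 12 8)(5 17 11 10 7 16)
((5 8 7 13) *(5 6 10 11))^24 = ((5 8 7 13 6 10 11))^24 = (5 13 11 7 10 8 6)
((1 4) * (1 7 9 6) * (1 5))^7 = ((1 4 7 9 6 5))^7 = (1 4 7 9 6 5)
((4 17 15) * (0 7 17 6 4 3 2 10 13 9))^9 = ((0 7 17 15 3 2 10 13 9)(4 6))^9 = (17)(4 6)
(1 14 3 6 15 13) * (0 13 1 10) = (0 13 10)(1 14 3 6 15) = [13, 14, 2, 6, 4, 5, 15, 7, 8, 9, 0, 11, 12, 10, 3, 1]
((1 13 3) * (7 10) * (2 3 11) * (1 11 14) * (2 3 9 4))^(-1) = ((1 13 14)(2 9 4)(3 11)(7 10))^(-1) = (1 14 13)(2 4 9)(3 11)(7 10)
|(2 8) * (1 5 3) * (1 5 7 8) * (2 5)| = |(1 7 8 5 3 2)| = 6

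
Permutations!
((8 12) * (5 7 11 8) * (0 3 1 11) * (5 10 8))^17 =((0 3 1 11 5 7)(8 12 10))^17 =(0 7 5 11 1 3)(8 10 12)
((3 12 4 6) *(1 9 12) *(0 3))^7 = ((0 3 1 9 12 4 6))^7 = (12)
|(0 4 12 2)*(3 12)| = |(0 4 3 12 2)| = 5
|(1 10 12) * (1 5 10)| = |(5 10 12)| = 3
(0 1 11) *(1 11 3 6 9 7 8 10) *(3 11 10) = (0 10 1 11)(3 6 9 7 8) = [10, 11, 2, 6, 4, 5, 9, 8, 3, 7, 1, 0]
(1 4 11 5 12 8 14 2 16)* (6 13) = (1 4 11 5 12 8 14 2 16)(6 13) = [0, 4, 16, 3, 11, 12, 13, 7, 14, 9, 10, 5, 8, 6, 2, 15, 1]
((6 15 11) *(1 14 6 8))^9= ((1 14 6 15 11 8))^9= (1 15)(6 8)(11 14)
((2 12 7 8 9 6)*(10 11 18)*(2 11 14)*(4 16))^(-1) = (2 14 10 18 11 6 9 8 7 12)(4 16)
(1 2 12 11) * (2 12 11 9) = (1 12 9 2 11) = [0, 12, 11, 3, 4, 5, 6, 7, 8, 2, 10, 1, 9]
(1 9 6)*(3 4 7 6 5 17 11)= [0, 9, 2, 4, 7, 17, 1, 6, 8, 5, 10, 3, 12, 13, 14, 15, 16, 11]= (1 9 5 17 11 3 4 7 6)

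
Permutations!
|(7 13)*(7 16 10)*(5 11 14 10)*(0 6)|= |(0 6)(5 11 14 10 7 13 16)|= 14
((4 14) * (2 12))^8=(14)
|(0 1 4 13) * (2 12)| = 4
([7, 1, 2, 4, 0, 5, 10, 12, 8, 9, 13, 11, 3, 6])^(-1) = (0 4 3 12 7)(6 13 10)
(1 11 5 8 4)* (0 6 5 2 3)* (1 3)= (0 6 5 8 4 3)(1 11 2)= [6, 11, 1, 0, 3, 8, 5, 7, 4, 9, 10, 2]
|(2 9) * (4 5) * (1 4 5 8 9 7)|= 6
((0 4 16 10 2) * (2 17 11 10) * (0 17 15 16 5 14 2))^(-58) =(0 5 2 11 15)(4 14 17 10 16) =((0 4 5 14 2 17 11 10 15 16))^(-58)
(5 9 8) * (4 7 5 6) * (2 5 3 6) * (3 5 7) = [0, 1, 7, 6, 3, 9, 4, 5, 2, 8] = (2 7 5 9 8)(3 6 4)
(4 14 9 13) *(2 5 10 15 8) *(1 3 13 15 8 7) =[0, 3, 5, 13, 14, 10, 6, 1, 2, 15, 8, 11, 12, 4, 9, 7] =(1 3 13 4 14 9 15 7)(2 5 10 8)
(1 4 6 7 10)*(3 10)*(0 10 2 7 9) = (0 10 1 4 6 9)(2 7 3) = [10, 4, 7, 2, 6, 5, 9, 3, 8, 0, 1]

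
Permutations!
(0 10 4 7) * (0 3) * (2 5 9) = (0 10 4 7 3)(2 5 9) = [10, 1, 5, 0, 7, 9, 6, 3, 8, 2, 4]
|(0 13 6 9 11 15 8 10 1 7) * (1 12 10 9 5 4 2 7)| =28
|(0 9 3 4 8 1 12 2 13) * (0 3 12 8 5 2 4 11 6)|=|(0 9 12 4 5 2 13 3 11 6)(1 8)|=10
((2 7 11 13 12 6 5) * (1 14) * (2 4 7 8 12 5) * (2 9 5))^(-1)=((1 14)(2 8 12 6 9 5 4 7 11 13))^(-1)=(1 14)(2 13 11 7 4 5 9 6 12 8)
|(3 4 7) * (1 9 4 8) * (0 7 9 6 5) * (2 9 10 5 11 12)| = 13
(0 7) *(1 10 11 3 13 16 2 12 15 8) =(0 7)(1 10 11 3 13 16 2 12 15 8) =[7, 10, 12, 13, 4, 5, 6, 0, 1, 9, 11, 3, 15, 16, 14, 8, 2]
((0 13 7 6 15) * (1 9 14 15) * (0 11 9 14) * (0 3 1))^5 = ((0 13 7 6)(1 14 15 11 9 3))^5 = (0 13 7 6)(1 3 9 11 15 14)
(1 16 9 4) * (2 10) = (1 16 9 4)(2 10) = [0, 16, 10, 3, 1, 5, 6, 7, 8, 4, 2, 11, 12, 13, 14, 15, 9]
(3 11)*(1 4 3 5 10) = (1 4 3 11 5 10) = [0, 4, 2, 11, 3, 10, 6, 7, 8, 9, 1, 5]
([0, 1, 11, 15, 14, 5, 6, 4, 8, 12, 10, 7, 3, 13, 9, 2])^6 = [0, 1, 12, 14, 2, 5, 6, 15, 8, 7, 10, 3, 4, 13, 11, 9]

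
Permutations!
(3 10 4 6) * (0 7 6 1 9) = [7, 9, 2, 10, 1, 5, 3, 6, 8, 0, 4] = (0 7 6 3 10 4 1 9)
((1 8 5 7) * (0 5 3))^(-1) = (0 3 8 1 7 5)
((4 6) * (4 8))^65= (4 8 6)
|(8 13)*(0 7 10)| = |(0 7 10)(8 13)| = 6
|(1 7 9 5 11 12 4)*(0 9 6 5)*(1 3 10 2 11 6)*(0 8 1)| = |(0 9 8 1 7)(2 11 12 4 3 10)(5 6)| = 30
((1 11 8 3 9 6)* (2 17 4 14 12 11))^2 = (1 17 14 11 3 6 2 4 12 8 9)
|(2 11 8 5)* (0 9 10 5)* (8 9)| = |(0 8)(2 11 9 10 5)| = 10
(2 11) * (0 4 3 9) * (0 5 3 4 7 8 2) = (0 7 8 2 11)(3 9 5) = [7, 1, 11, 9, 4, 3, 6, 8, 2, 5, 10, 0]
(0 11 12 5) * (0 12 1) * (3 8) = (0 11 1)(3 8)(5 12) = [11, 0, 2, 8, 4, 12, 6, 7, 3, 9, 10, 1, 5]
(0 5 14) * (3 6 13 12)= (0 5 14)(3 6 13 12)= [5, 1, 2, 6, 4, 14, 13, 7, 8, 9, 10, 11, 3, 12, 0]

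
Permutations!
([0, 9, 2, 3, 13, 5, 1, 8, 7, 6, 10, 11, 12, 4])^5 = [0, 6, 2, 3, 13, 5, 9, 8, 7, 1, 10, 11, 12, 4]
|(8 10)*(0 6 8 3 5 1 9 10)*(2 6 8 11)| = 30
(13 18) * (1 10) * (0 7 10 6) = (0 7 10 1 6)(13 18) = [7, 6, 2, 3, 4, 5, 0, 10, 8, 9, 1, 11, 12, 18, 14, 15, 16, 17, 13]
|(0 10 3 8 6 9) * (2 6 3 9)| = 6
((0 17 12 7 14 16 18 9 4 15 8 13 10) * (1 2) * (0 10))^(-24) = ((0 17 12 7 14 16 18 9 4 15 8 13)(1 2))^(-24) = (18)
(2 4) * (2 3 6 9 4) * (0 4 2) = (0 4 3 6 9 2) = [4, 1, 0, 6, 3, 5, 9, 7, 8, 2]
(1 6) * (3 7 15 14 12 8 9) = (1 6)(3 7 15 14 12 8 9) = [0, 6, 2, 7, 4, 5, 1, 15, 9, 3, 10, 11, 8, 13, 12, 14]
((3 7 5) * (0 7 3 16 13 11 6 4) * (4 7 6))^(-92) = (0 16)(4 5)(6 13)(7 11)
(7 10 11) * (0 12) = (0 12)(7 10 11) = [12, 1, 2, 3, 4, 5, 6, 10, 8, 9, 11, 7, 0]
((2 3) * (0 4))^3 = (0 4)(2 3)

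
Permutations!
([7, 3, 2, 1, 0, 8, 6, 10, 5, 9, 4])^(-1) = [4, 3, 2, 1, 10, 8, 6, 0, 5, 9, 7]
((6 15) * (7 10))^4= ((6 15)(7 10))^4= (15)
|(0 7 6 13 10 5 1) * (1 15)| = |(0 7 6 13 10 5 15 1)| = 8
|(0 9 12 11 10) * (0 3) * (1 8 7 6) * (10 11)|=20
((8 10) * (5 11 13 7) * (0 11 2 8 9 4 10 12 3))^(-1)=(0 3 12 8 2 5 7 13 11)(4 9 10)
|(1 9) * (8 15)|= |(1 9)(8 15)|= 2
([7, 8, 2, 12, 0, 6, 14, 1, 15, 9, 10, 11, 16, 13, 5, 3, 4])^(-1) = [4, 7, 2, 15, 16, 14, 5, 0, 1, 9, 10, 11, 3, 13, 6, 8, 12]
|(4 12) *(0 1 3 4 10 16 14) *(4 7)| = |(0 1 3 7 4 12 10 16 14)| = 9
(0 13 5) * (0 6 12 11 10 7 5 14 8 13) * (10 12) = (5 6 10 7)(8 13 14)(11 12) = [0, 1, 2, 3, 4, 6, 10, 5, 13, 9, 7, 12, 11, 14, 8]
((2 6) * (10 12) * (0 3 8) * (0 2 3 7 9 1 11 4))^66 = ((0 7 9 1 11 4)(2 6 3 8)(10 12))^66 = (12)(2 3)(6 8)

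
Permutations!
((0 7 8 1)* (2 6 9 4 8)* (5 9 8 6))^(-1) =(0 1 8 6 4 9 5 2 7)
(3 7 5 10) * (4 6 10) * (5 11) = (3 7 11 5 4 6 10) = [0, 1, 2, 7, 6, 4, 10, 11, 8, 9, 3, 5]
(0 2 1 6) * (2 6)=(0 6)(1 2)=[6, 2, 1, 3, 4, 5, 0]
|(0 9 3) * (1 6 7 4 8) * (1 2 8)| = 12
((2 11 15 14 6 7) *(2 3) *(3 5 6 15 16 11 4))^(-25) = ((2 4 3)(5 6 7)(11 16)(14 15))^(-25) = (2 3 4)(5 7 6)(11 16)(14 15)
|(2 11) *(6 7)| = |(2 11)(6 7)| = 2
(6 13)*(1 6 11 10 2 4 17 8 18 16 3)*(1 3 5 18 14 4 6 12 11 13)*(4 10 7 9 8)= (1 12 11 7 9 8 14 10 2 6)(4 17)(5 18 16)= [0, 12, 6, 3, 17, 18, 1, 9, 14, 8, 2, 7, 11, 13, 10, 15, 5, 4, 16]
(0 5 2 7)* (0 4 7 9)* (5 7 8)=(0 7 4 8 5 2 9)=[7, 1, 9, 3, 8, 2, 6, 4, 5, 0]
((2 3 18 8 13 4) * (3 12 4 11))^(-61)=(2 4 12)(3 11 13 8 18)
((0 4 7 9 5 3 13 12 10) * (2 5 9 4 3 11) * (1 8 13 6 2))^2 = (0 6 5 1 13 10 3 2 11 8 12)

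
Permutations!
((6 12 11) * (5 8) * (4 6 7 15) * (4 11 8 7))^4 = ((4 6 12 8 5 7 15 11))^4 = (4 5)(6 7)(8 11)(12 15)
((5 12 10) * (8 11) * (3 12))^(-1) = (3 5 10 12)(8 11)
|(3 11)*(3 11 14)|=|(3 14)|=2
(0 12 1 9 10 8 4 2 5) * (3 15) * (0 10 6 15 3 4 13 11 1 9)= [12, 0, 5, 3, 2, 10, 15, 7, 13, 6, 8, 1, 9, 11, 14, 4]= (0 12 9 6 15 4 2 5 10 8 13 11 1)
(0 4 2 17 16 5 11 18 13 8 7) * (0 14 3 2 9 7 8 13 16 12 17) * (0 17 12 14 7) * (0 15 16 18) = [4, 1, 17, 2, 9, 11, 6, 7, 8, 15, 10, 0, 12, 13, 3, 16, 5, 14, 18] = (18)(0 4 9 15 16 5 11)(2 17 14 3)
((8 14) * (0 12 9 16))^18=(0 9)(12 16)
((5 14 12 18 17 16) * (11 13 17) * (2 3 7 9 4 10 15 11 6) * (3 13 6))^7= (2 18 11 14 10 16 9 13 3 6 12 15 5 4 17 7)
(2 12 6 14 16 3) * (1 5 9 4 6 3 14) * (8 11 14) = (1 5 9 4 6)(2 12 3)(8 11 14 16) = [0, 5, 12, 2, 6, 9, 1, 7, 11, 4, 10, 14, 3, 13, 16, 15, 8]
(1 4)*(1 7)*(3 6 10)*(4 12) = [0, 12, 2, 6, 7, 5, 10, 1, 8, 9, 3, 11, 4] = (1 12 4 7)(3 6 10)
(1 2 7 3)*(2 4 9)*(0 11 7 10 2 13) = [11, 4, 10, 1, 9, 5, 6, 3, 8, 13, 2, 7, 12, 0] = (0 11 7 3 1 4 9 13)(2 10)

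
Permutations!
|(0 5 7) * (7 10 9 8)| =|(0 5 10 9 8 7)| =6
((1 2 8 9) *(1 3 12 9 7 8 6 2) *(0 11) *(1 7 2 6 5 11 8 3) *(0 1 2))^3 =((0 8)(1 7 3 12 9 2 5 11))^3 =(0 8)(1 12 5 7 9 11 3 2)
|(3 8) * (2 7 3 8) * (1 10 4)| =|(1 10 4)(2 7 3)| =3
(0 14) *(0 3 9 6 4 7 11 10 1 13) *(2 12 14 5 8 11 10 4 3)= (0 5 8 11 4 7 10 1 13)(2 12 14)(3 9 6)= [5, 13, 12, 9, 7, 8, 3, 10, 11, 6, 1, 4, 14, 0, 2]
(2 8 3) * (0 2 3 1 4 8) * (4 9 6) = (0 2)(1 9 6 4 8) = [2, 9, 0, 3, 8, 5, 4, 7, 1, 6]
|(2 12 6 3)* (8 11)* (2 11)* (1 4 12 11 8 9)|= 9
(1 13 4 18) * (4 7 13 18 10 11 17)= [0, 18, 2, 3, 10, 5, 6, 13, 8, 9, 11, 17, 12, 7, 14, 15, 16, 4, 1]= (1 18)(4 10 11 17)(7 13)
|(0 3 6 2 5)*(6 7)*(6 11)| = 7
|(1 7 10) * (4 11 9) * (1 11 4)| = 5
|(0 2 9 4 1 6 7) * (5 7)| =8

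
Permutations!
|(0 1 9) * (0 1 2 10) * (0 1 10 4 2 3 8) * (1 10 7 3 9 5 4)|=|(10)(0 9 7 3 8)(1 5 4 2)|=20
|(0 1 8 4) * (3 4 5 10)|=|(0 1 8 5 10 3 4)|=7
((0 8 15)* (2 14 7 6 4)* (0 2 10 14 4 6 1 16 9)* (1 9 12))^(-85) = (0 10 8 14 15 7 2 9 4)(1 12 16)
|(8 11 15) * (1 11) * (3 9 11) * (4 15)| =7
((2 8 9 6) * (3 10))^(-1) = ((2 8 9 6)(3 10))^(-1) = (2 6 9 8)(3 10)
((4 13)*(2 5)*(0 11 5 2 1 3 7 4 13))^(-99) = ((13)(0 11 5 1 3 7 4))^(-99) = (13)(0 4 7 3 1 5 11)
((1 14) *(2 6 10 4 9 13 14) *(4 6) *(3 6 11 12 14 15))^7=(1 6 4 11 13 14 3 2 10 9 12 15)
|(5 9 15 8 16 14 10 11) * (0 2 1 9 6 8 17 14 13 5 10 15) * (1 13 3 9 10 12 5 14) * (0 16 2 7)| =|(0 7)(1 10 11 12 5 6 8 2 13 14 15 17)(3 9 16)| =12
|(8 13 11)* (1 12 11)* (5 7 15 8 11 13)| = 12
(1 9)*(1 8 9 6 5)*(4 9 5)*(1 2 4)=[0, 6, 4, 3, 9, 2, 1, 7, 5, 8]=(1 6)(2 4 9 8 5)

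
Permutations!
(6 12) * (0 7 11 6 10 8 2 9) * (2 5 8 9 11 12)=(0 7 12 10 9)(2 11 6)(5 8)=[7, 1, 11, 3, 4, 8, 2, 12, 5, 0, 9, 6, 10]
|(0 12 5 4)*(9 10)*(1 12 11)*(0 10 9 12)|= 12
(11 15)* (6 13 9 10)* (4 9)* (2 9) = (2 9 10 6 13 4)(11 15) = [0, 1, 9, 3, 2, 5, 13, 7, 8, 10, 6, 15, 12, 4, 14, 11]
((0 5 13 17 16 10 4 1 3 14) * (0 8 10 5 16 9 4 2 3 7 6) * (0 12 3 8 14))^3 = ((0 16 5 13 17 9 4 1 7 6 12 3)(2 8 10))^3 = (0 13 4 6)(1 12 16 17)(3 5 9 7)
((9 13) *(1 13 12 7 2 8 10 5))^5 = ((1 13 9 12 7 2 8 10 5))^5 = (1 2 13 8 9 10 12 5 7)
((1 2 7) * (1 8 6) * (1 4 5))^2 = (1 7 6 5 2 8 4)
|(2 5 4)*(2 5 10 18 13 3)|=|(2 10 18 13 3)(4 5)|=10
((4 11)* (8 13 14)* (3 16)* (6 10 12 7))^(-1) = ((3 16)(4 11)(6 10 12 7)(8 13 14))^(-1) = (3 16)(4 11)(6 7 12 10)(8 14 13)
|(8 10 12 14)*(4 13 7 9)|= 4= |(4 13 7 9)(8 10 12 14)|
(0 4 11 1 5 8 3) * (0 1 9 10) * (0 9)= (0 4 11)(1 5 8 3)(9 10)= [4, 5, 2, 1, 11, 8, 6, 7, 3, 10, 9, 0]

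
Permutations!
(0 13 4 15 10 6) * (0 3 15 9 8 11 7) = (0 13 4 9 8 11 7)(3 15 10 6) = [13, 1, 2, 15, 9, 5, 3, 0, 11, 8, 6, 7, 12, 4, 14, 10]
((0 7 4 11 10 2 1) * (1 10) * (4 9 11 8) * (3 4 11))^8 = (11)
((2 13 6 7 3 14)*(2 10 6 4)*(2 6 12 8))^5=(2 3)(4 10)(6 12)(7 8)(13 14)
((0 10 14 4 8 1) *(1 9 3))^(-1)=((0 10 14 4 8 9 3 1))^(-1)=(0 1 3 9 8 4 14 10)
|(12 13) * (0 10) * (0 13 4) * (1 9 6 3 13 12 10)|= |(0 1 9 6 3 13 10 12 4)|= 9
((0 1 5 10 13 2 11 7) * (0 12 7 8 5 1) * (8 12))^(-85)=(2 7 10 11 8 13 12 5)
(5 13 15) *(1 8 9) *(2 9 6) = [0, 8, 9, 3, 4, 13, 2, 7, 6, 1, 10, 11, 12, 15, 14, 5] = (1 8 6 2 9)(5 13 15)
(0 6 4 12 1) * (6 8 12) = (0 8 12 1)(4 6) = [8, 0, 2, 3, 6, 5, 4, 7, 12, 9, 10, 11, 1]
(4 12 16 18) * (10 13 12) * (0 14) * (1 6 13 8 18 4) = [14, 6, 2, 3, 10, 5, 13, 7, 18, 9, 8, 11, 16, 12, 0, 15, 4, 17, 1] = (0 14)(1 6 13 12 16 4 10 8 18)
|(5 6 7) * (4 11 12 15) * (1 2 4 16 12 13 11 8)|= 12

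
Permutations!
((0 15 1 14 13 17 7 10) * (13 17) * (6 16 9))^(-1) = (0 10 7 17 14 1 15)(6 9 16)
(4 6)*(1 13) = (1 13)(4 6) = [0, 13, 2, 3, 6, 5, 4, 7, 8, 9, 10, 11, 12, 1]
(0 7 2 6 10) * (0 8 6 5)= (0 7 2 5)(6 10 8)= [7, 1, 5, 3, 4, 0, 10, 2, 6, 9, 8]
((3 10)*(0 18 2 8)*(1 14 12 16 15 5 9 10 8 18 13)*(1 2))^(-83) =(0 13 2 18 1 14 12 16 15 5 9 10 3 8)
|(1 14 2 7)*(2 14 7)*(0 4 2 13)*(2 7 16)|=7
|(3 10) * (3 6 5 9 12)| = 6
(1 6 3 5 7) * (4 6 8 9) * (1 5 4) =(1 8 9)(3 4 6)(5 7) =[0, 8, 2, 4, 6, 7, 3, 5, 9, 1]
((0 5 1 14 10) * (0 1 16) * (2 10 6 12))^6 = (16) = ((0 5 16)(1 14 6 12 2 10))^6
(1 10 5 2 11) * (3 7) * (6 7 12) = (1 10 5 2 11)(3 12 6 7) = [0, 10, 11, 12, 4, 2, 7, 3, 8, 9, 5, 1, 6]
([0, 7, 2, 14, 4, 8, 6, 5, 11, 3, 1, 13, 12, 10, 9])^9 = [0, 5, 2, 3, 4, 11, 6, 8, 13, 9, 7, 10, 12, 1, 14]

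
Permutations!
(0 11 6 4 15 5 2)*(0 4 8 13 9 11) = (2 4 15 5)(6 8 13 9 11) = [0, 1, 4, 3, 15, 2, 8, 7, 13, 11, 10, 6, 12, 9, 14, 5]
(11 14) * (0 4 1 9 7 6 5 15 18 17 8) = (0 4 1 9 7 6 5 15 18 17 8)(11 14) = [4, 9, 2, 3, 1, 15, 5, 6, 0, 7, 10, 14, 12, 13, 11, 18, 16, 8, 17]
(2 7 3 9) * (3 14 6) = (2 7 14 6 3 9) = [0, 1, 7, 9, 4, 5, 3, 14, 8, 2, 10, 11, 12, 13, 6]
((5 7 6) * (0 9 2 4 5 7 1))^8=((0 9 2 4 5 1)(6 7))^8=(0 2 5)(1 9 4)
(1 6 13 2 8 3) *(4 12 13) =(1 6 4 12 13 2 8 3) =[0, 6, 8, 1, 12, 5, 4, 7, 3, 9, 10, 11, 13, 2]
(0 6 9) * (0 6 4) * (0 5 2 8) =(0 4 5 2 8)(6 9) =[4, 1, 8, 3, 5, 2, 9, 7, 0, 6]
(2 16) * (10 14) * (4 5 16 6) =(2 6 4 5 16)(10 14) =[0, 1, 6, 3, 5, 16, 4, 7, 8, 9, 14, 11, 12, 13, 10, 15, 2]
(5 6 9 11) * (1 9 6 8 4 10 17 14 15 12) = (1 9 11 5 8 4 10 17 14 15 12) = [0, 9, 2, 3, 10, 8, 6, 7, 4, 11, 17, 5, 1, 13, 15, 12, 16, 14]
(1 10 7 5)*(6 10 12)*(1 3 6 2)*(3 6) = [0, 12, 1, 3, 4, 6, 10, 5, 8, 9, 7, 11, 2] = (1 12 2)(5 6 10 7)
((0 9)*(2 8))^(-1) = (0 9)(2 8)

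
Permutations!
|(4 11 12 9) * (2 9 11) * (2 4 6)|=|(2 9 6)(11 12)|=6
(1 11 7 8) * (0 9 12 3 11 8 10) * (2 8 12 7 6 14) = (0 9 7 10)(1 12 3 11 6 14 2 8) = [9, 12, 8, 11, 4, 5, 14, 10, 1, 7, 0, 6, 3, 13, 2]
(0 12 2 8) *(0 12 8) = [8, 1, 0, 3, 4, 5, 6, 7, 12, 9, 10, 11, 2] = (0 8 12 2)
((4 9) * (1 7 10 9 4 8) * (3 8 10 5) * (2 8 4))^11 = ((1 7 5 3 4 2 8)(9 10))^11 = (1 4 7 2 5 8 3)(9 10)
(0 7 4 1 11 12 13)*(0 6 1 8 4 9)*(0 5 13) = (0 7 9 5 13 6 1 11 12)(4 8) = [7, 11, 2, 3, 8, 13, 1, 9, 4, 5, 10, 12, 0, 6]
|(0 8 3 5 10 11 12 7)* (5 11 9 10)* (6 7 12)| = 6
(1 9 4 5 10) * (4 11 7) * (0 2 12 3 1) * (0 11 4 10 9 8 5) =(0 2 12 3 1 8 5 9 4)(7 10 11) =[2, 8, 12, 1, 0, 9, 6, 10, 5, 4, 11, 7, 3]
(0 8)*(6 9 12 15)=(0 8)(6 9 12 15)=[8, 1, 2, 3, 4, 5, 9, 7, 0, 12, 10, 11, 15, 13, 14, 6]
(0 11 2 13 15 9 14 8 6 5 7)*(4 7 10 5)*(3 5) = (0 11 2 13 15 9 14 8 6 4 7)(3 5 10) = [11, 1, 13, 5, 7, 10, 4, 0, 6, 14, 3, 2, 12, 15, 8, 9]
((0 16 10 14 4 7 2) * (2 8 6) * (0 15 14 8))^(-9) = (0 16 10 8 6 2 15 14 4 7)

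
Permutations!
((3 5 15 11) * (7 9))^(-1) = ((3 5 15 11)(7 9))^(-1) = (3 11 15 5)(7 9)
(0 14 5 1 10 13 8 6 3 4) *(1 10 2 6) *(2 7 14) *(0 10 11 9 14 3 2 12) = (0 12)(1 7 3 4 10 13 8)(2 6)(5 11 9 14) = [12, 7, 6, 4, 10, 11, 2, 3, 1, 14, 13, 9, 0, 8, 5]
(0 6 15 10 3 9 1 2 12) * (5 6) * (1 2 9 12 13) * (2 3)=(0 5 6 15 10 2 13 1 9 3 12)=[5, 9, 13, 12, 4, 6, 15, 7, 8, 3, 2, 11, 0, 1, 14, 10]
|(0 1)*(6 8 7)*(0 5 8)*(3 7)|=7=|(0 1 5 8 3 7 6)|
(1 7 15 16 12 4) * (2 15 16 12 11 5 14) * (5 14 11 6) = [0, 7, 15, 3, 1, 11, 5, 16, 8, 9, 10, 14, 4, 13, 2, 12, 6] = (1 7 16 6 5 11 14 2 15 12 4)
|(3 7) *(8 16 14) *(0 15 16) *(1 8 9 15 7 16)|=|(0 7 3 16 14 9 15 1 8)|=9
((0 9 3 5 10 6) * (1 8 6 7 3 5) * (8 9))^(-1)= (0 6 8)(1 3 7 10 5 9)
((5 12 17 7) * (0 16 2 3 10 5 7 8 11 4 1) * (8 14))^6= (0 12 1 5 4 10 11 3 8 2 14 16 17)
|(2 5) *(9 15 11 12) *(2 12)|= 6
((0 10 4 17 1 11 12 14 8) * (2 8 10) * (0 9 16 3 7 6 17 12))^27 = ((0 2 8 9 16 3 7 6 17 1 11)(4 12 14 10))^27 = (0 3 11 16 1 9 17 8 6 2 7)(4 10 14 12)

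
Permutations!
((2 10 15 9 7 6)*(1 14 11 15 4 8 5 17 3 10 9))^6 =((1 14 11 15)(2 9 7 6)(3 10 4 8 5 17))^6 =(17)(1 11)(2 7)(6 9)(14 15)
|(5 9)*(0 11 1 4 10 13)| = 6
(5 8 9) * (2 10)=(2 10)(5 8 9)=[0, 1, 10, 3, 4, 8, 6, 7, 9, 5, 2]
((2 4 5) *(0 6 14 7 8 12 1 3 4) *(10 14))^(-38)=(0 5 3 12 7 10)(1 8 14 6 2 4)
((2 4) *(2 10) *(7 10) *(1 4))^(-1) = (1 2 10 7 4)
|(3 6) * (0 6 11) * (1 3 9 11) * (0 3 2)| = 7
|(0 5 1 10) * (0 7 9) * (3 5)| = 7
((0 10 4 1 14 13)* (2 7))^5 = (0 13 14 1 4 10)(2 7)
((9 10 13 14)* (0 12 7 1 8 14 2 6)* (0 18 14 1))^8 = (0 7 12)(2 6 18 14 9 10 13)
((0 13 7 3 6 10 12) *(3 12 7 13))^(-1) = (13)(0 12 7 10 6 3)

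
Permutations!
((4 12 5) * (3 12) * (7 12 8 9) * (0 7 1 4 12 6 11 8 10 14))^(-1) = (0 14 10 3 4 1 9 8 11 6 7)(5 12) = ((0 7 6 11 8 9 1 4 3 10 14)(5 12))^(-1)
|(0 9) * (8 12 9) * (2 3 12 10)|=7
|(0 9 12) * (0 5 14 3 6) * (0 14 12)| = |(0 9)(3 6 14)(5 12)| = 6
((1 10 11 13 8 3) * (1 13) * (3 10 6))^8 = ((1 6 3 13 8 10 11))^8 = (1 6 3 13 8 10 11)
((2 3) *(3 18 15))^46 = (2 15)(3 18)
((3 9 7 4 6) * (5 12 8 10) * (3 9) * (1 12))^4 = (1 5 10 8 12)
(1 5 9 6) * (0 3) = (0 3)(1 5 9 6) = [3, 5, 2, 0, 4, 9, 1, 7, 8, 6]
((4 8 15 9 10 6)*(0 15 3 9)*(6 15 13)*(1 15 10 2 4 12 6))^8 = (15)(2 3 4 9 8)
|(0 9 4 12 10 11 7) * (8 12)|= 8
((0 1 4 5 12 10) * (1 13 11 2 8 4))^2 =((0 13 11 2 8 4 5 12 10))^2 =(0 11 8 5 10 13 2 4 12)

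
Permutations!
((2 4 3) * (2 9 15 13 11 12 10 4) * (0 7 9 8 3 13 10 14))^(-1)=(0 14 12 11 13 4 10 15 9 7)(3 8)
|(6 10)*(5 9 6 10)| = |(10)(5 9 6)| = 3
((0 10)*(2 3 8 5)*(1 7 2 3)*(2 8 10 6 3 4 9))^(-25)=(0 10 3 6)(1 5 2 8 9 7 4)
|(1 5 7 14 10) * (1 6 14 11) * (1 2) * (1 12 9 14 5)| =|(2 12 9 14 10 6 5 7 11)| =9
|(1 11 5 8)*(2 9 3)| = 12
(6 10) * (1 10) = (1 10 6) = [0, 10, 2, 3, 4, 5, 1, 7, 8, 9, 6]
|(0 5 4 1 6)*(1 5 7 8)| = |(0 7 8 1 6)(4 5)| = 10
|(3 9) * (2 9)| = 3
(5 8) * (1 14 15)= (1 14 15)(5 8)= [0, 14, 2, 3, 4, 8, 6, 7, 5, 9, 10, 11, 12, 13, 15, 1]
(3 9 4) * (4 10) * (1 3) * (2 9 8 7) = (1 3 8 7 2 9 10 4) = [0, 3, 9, 8, 1, 5, 6, 2, 7, 10, 4]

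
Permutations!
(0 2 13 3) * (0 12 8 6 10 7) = (0 2 13 3 12 8 6 10 7) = [2, 1, 13, 12, 4, 5, 10, 0, 6, 9, 7, 11, 8, 3]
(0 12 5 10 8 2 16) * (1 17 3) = (0 12 5 10 8 2 16)(1 17 3) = [12, 17, 16, 1, 4, 10, 6, 7, 2, 9, 8, 11, 5, 13, 14, 15, 0, 3]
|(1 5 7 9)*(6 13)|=4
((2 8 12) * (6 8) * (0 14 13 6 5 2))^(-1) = (0 12 8 6 13 14)(2 5)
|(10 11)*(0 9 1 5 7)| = 10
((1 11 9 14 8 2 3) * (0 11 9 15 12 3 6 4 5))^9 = ((0 11 15 12 3 1 9 14 8 2 6 4 5))^9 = (0 2 1 11 6 9 15 4 14 12 5 8 3)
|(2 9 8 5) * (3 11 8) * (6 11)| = 7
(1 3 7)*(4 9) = (1 3 7)(4 9) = [0, 3, 2, 7, 9, 5, 6, 1, 8, 4]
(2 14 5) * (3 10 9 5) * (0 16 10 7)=(0 16 10 9 5 2 14 3 7)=[16, 1, 14, 7, 4, 2, 6, 0, 8, 5, 9, 11, 12, 13, 3, 15, 10]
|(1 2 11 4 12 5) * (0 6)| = 6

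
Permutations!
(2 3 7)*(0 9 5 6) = [9, 1, 3, 7, 4, 6, 0, 2, 8, 5] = (0 9 5 6)(2 3 7)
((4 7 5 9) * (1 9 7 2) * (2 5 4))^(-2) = (1 9 2)(4 5 7)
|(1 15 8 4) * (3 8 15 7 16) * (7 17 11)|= |(1 17 11 7 16 3 8 4)|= 8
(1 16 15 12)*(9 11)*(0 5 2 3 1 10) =(0 5 2 3 1 16 15 12 10)(9 11) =[5, 16, 3, 1, 4, 2, 6, 7, 8, 11, 0, 9, 10, 13, 14, 12, 15]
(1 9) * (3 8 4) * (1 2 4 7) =(1 9 2 4 3 8 7) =[0, 9, 4, 8, 3, 5, 6, 1, 7, 2]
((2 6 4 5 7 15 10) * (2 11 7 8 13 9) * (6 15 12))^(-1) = (2 9 13 8 5 4 6 12 7 11 10 15)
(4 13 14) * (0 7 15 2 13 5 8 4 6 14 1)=[7, 0, 13, 3, 5, 8, 14, 15, 4, 9, 10, 11, 12, 1, 6, 2]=(0 7 15 2 13 1)(4 5 8)(6 14)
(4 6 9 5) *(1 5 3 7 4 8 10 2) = (1 5 8 10 2)(3 7 4 6 9) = [0, 5, 1, 7, 6, 8, 9, 4, 10, 3, 2]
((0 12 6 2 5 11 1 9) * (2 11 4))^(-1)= ((0 12 6 11 1 9)(2 5 4))^(-1)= (0 9 1 11 6 12)(2 4 5)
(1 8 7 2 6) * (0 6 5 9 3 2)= [6, 8, 5, 2, 4, 9, 1, 0, 7, 3]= (0 6 1 8 7)(2 5 9 3)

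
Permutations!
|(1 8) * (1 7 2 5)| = 5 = |(1 8 7 2 5)|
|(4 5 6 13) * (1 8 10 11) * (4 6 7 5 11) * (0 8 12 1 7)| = 14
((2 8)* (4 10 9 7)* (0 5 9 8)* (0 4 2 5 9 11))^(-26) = ((0 9 7 2 4 10 8 5 11))^(-26) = (0 9 7 2 4 10 8 5 11)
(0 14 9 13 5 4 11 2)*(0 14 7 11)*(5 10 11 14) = [7, 1, 5, 3, 0, 4, 6, 14, 8, 13, 11, 2, 12, 10, 9] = (0 7 14 9 13 10 11 2 5 4)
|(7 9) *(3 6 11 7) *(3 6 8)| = 4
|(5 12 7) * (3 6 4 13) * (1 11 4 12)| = |(1 11 4 13 3 6 12 7 5)| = 9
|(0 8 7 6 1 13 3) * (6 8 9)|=|(0 9 6 1 13 3)(7 8)|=6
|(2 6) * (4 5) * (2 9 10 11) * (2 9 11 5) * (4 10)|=|(2 6 11 9 4)(5 10)|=10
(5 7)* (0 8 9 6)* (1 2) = (0 8 9 6)(1 2)(5 7) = [8, 2, 1, 3, 4, 7, 0, 5, 9, 6]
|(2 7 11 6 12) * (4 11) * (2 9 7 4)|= |(2 4 11 6 12 9 7)|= 7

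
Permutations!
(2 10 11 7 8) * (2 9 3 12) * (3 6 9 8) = [0, 1, 10, 12, 4, 5, 9, 3, 8, 6, 11, 7, 2] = (2 10 11 7 3 12)(6 9)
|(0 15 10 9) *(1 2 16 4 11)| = |(0 15 10 9)(1 2 16 4 11)| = 20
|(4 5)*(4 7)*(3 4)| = 4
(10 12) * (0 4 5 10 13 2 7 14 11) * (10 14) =(0 4 5 14 11)(2 7 10 12 13) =[4, 1, 7, 3, 5, 14, 6, 10, 8, 9, 12, 0, 13, 2, 11]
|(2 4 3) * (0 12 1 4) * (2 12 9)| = |(0 9 2)(1 4 3 12)| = 12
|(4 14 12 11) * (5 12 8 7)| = 7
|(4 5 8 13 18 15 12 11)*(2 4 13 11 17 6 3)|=|(2 4 5 8 11 13 18 15 12 17 6 3)|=12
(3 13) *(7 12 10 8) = (3 13)(7 12 10 8) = [0, 1, 2, 13, 4, 5, 6, 12, 7, 9, 8, 11, 10, 3]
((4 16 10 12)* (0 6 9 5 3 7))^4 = ((0 6 9 5 3 7)(4 16 10 12))^4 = (16)(0 3 9)(5 6 7)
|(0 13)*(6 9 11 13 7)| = |(0 7 6 9 11 13)| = 6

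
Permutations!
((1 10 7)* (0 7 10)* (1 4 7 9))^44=((10)(0 9 1)(4 7))^44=(10)(0 1 9)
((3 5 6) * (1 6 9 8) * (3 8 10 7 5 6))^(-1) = ((1 3 6 8)(5 9 10 7))^(-1) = (1 8 6 3)(5 7 10 9)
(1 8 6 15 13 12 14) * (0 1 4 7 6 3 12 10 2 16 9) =[1, 8, 16, 12, 7, 5, 15, 6, 3, 0, 2, 11, 14, 10, 4, 13, 9] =(0 1 8 3 12 14 4 7 6 15 13 10 2 16 9)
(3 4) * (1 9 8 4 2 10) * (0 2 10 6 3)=[2, 9, 6, 10, 0, 5, 3, 7, 4, 8, 1]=(0 2 6 3 10 1 9 8 4)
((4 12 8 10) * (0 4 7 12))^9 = ((0 4)(7 12 8 10))^9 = (0 4)(7 12 8 10)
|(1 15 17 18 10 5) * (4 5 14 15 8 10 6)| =|(1 8 10 14 15 17 18 6 4 5)| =10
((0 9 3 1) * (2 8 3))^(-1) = (0 1 3 8 2 9)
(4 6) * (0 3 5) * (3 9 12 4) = (0 9 12 4 6 3 5) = [9, 1, 2, 5, 6, 0, 3, 7, 8, 12, 10, 11, 4]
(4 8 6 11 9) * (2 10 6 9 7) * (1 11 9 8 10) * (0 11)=(0 11 7 2 1)(4 10 6 9)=[11, 0, 1, 3, 10, 5, 9, 2, 8, 4, 6, 7]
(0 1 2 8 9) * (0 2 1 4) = (0 4)(2 8 9) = [4, 1, 8, 3, 0, 5, 6, 7, 9, 2]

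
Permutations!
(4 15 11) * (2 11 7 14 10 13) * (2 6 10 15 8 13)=(2 11 4 8 13 6 10)(7 14 15)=[0, 1, 11, 3, 8, 5, 10, 14, 13, 9, 2, 4, 12, 6, 15, 7]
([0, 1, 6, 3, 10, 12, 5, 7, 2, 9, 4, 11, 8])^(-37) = [0, 1, 12, 3, 10, 2, 8, 7, 5, 9, 4, 11, 6]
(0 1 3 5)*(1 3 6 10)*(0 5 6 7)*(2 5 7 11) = (0 3 6 10 1 11 2 5 7) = [3, 11, 5, 6, 4, 7, 10, 0, 8, 9, 1, 2]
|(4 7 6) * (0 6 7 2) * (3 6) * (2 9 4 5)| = 10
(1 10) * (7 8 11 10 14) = (1 14 7 8 11 10) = [0, 14, 2, 3, 4, 5, 6, 8, 11, 9, 1, 10, 12, 13, 7]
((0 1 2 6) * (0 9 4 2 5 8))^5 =((0 1 5 8)(2 6 9 4))^5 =(0 1 5 8)(2 6 9 4)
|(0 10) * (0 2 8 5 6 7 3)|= 8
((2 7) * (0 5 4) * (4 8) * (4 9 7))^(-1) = (0 4 2 7 9 8 5)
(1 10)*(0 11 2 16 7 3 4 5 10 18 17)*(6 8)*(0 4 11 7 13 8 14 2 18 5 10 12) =(0 7 3 11 18 17 4 10 1 5 12)(2 16 13 8 6 14) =[7, 5, 16, 11, 10, 12, 14, 3, 6, 9, 1, 18, 0, 8, 2, 15, 13, 4, 17]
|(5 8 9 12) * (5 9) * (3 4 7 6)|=4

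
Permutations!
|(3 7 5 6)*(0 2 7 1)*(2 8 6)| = |(0 8 6 3 1)(2 7 5)| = 15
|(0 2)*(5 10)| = 2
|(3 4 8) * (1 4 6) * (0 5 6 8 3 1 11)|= |(0 5 6 11)(1 4 3 8)|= 4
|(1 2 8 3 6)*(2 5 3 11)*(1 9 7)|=|(1 5 3 6 9 7)(2 8 11)|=6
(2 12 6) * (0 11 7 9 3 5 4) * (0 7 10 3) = [11, 1, 12, 5, 7, 4, 2, 9, 8, 0, 3, 10, 6] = (0 11 10 3 5 4 7 9)(2 12 6)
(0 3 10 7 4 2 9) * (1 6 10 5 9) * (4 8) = (0 3 5 9)(1 6 10 7 8 4 2) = [3, 6, 1, 5, 2, 9, 10, 8, 4, 0, 7]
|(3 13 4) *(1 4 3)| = |(1 4)(3 13)| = 2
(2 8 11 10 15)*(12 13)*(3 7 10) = (2 8 11 3 7 10 15)(12 13) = [0, 1, 8, 7, 4, 5, 6, 10, 11, 9, 15, 3, 13, 12, 14, 2]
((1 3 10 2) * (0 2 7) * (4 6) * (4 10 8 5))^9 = (0 7 10 6 4 5 8 3 1 2)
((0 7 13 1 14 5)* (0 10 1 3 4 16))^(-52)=((0 7 13 3 4 16)(1 14 5 10))^(-52)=(0 13 4)(3 16 7)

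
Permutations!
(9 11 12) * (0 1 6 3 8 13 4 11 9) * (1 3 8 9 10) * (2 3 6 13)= (0 6 8 2 3 9 10 1 13 4 11 12)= [6, 13, 3, 9, 11, 5, 8, 7, 2, 10, 1, 12, 0, 4]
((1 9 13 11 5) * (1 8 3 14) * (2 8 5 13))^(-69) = (1 8)(2 14)(3 9)(11 13)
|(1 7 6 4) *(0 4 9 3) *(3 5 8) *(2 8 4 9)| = 10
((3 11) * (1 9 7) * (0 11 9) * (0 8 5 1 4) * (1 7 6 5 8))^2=(0 3 6 7)(4 11 9 5)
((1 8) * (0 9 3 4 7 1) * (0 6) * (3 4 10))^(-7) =(3 10)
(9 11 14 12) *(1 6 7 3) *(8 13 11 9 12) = (1 6 7 3)(8 13 11 14) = [0, 6, 2, 1, 4, 5, 7, 3, 13, 9, 10, 14, 12, 11, 8]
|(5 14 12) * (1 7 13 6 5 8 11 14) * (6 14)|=9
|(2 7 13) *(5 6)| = |(2 7 13)(5 6)| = 6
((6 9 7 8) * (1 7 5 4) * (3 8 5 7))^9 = (1 3 8 6 9 7 5 4)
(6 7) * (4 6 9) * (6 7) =[0, 1, 2, 3, 7, 5, 6, 9, 8, 4] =(4 7 9)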